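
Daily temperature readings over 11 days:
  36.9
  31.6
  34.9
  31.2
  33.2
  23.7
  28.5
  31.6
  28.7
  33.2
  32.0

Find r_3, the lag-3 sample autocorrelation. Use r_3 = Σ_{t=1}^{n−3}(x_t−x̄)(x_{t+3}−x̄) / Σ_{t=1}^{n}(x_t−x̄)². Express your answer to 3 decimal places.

-0.088

Mean x̄ = (36.9 + 31.6 + 34.9 + 31.2 + 33.2 + 23.7 + 28.5 + 31.6 + 28.7 + 33.2 + 32.0)/11 = 31.4091
Numerator Σ_{t=1}^{8}(x_t−x̄)(x_{t+3}−x̄) = -10.9802
Denominator Σ(x_t−x̄)² = 124.4491
r_3 = -10.9802 / 124.4491 = -0.088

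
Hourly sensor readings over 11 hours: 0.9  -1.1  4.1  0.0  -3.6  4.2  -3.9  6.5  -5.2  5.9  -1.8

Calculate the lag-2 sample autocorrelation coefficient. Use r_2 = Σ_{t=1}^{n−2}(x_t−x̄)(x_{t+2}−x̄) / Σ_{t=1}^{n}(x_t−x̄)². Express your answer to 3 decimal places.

0.572

Mean x̄ = (0.9 − 1.1 + 4.1 + 0.0 − 3.6 + 4.2 − 3.9 + 6.5 − 5.2 + 5.9 − 1.8)/11 = 0.5455
Numerator Σ_{t=1}^{9}(x_t−x̄)(x_{t+2}−x̄) = 96.5195
Denominator Σ(x_t−x̄)² = 168.7073
r_2 = 96.5195 / 168.7073 = 0.572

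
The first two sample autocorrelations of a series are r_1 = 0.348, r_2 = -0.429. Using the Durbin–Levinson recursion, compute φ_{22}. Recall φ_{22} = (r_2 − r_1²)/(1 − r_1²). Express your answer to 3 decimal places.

-0.626

φ_{22} = (r_2 − r_1²) / (1 − r_1²)
r_1² = (0.348)² = 0.121104
Numerator = -0.429 − 0.1211 = -0.5501; denominator = 1 − 0.1211 = 0.8789
φ_{22} = -0.5501 / 0.8789 = -0.626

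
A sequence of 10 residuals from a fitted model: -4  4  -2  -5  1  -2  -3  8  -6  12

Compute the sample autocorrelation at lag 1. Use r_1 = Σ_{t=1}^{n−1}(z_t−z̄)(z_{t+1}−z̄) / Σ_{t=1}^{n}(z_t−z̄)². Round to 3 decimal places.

Mean z̄ = (-4 + 4 − 2 − 5 + 1 − 2 − 3 + 8 − 6 + 12)/10 = 0.3000
Numerator Σ_{t=1}^{9}(z_t−z̄)(z_{t+1}−z̄) = -157.5900
Denominator Σ(z_t−z̄)² = 318.1000
r_1 = -157.5900 / 318.1000 = -0.495

-0.495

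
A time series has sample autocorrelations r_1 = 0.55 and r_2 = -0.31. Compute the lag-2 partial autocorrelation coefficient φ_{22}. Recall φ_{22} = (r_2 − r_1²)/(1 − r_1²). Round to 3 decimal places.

-0.878

φ_{22} = (r_2 − r_1²) / (1 − r_1²)
r_1² = (0.55)² = 0.3025
Numerator = -0.31 − 0.3025 = -0.6125; denominator = 1 − 0.3025 = 0.6975
φ_{22} = -0.6125 / 0.6975 = -0.878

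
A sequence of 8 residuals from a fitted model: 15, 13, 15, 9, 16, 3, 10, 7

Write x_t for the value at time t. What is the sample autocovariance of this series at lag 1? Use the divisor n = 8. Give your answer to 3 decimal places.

Mean x̄ = (15 + 13 + 15 + 9 + 16 + 3 + 10 + 7)/8 = 11.0000
Σ_{t=1}^{7}(x_t−x̄)(x_{t+1}−x̄) = -30.0000
γ_1 = -30.0000 / 8 = -3.750

-3.750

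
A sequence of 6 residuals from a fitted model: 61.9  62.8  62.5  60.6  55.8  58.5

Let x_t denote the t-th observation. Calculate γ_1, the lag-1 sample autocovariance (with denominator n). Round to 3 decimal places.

2.814

Mean x̄ = (61.9 + 62.8 + 62.5 + 60.6 + 55.8 + 58.5)/6 = 60.3500
Σ_{t=1}^{5}(x_t−x̄)(x_{t+1}−x̄) = 16.8825
γ_1 = 16.8825 / 6 = 2.814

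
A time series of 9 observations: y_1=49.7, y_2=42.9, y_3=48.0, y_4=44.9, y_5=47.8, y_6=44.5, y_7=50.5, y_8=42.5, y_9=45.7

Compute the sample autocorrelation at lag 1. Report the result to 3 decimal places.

-0.695

Mean ȳ = (49.7 + 42.9 + 48.0 + 44.9 + 47.8 + 44.5 + 50.5 + 42.5 + 45.7)/9 = 46.2778
Numerator Σ_{t=1}^{8}(y_t−ȳ)(y_{t+1}−ȳ) = -45.8272
Denominator Σ(y_t−ȳ)² = 65.8956
r_1 = -45.8272 / 65.8956 = -0.695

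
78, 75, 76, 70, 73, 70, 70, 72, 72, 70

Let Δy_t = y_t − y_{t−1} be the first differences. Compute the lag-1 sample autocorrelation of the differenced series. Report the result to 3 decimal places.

First differences Δy: -3, 1, -6, 3, -3, 0, 2, 0, -2
Mean of differences = -0.8889
Numerator Σ(Δy_t−Δȳ)(Δy_{t+1}−Δȳ) = -39.4568
Denominator Σ(Δy_t−Δȳ)² = 64.8889
r_1(Δy) = -39.4568 / 64.8889 = -0.608

-0.608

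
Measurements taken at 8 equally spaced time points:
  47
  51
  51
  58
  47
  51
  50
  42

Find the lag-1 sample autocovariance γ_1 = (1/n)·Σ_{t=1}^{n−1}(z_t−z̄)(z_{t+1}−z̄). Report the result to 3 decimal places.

Mean z̄ = (47 + 51 + 51 + 58 + 47 + 51 + 50 + 42)/8 = 49.6250
Σ_{t=1}^{7}(z_t−z̄)(z_{t+1}−z̄) = -18.1406
γ_1 = -18.1406 / 8 = -2.268

-2.268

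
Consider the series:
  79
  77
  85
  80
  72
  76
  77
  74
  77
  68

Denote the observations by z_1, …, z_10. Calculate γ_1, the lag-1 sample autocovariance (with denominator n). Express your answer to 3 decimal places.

Mean z̄ = (79 + 77 + 85 + 80 + 72 + 76 + 77 + 74 + 77 + 68)/10 = 76.5000
Σ_{t=1}^{9}(z_t−z̄)(z_{t+1}−z̄) = 14.7500
γ_1 = 14.7500 / 10 = 1.475

1.475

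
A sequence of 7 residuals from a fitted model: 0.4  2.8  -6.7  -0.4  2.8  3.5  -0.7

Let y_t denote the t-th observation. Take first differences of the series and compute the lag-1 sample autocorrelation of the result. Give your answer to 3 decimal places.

-0.385

First differences Δy: 2.4, -9.5, 6.3, 3.2, 0.7, -4.2
Mean of differences = -0.1833
Numerator Σ(Δy_t−Δȳ)(Δy_{t+1}−Δȳ) = -63.0953
Denominator Σ(Δy_t−Δȳ)² = 163.8683
r_1(Δy) = -63.0953 / 163.8683 = -0.385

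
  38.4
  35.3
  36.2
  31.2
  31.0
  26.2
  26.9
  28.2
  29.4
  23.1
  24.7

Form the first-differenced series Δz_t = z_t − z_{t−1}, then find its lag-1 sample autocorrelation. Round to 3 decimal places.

First differences Δz: -3.1, 0.9, -5.0, -0.2, -4.8, 0.7, 1.3, 1.2, -6.3, 1.6
Mean of differences = -1.3700
Numerator Σ(Δz_t−Δz̄)(Δz_{t+1}−Δz̄) = -42.4509
Denominator Σ(Δz_t−Δz̄)² = 85.6010
r_1(Δz) = -42.4509 / 85.6010 = -0.496

-0.496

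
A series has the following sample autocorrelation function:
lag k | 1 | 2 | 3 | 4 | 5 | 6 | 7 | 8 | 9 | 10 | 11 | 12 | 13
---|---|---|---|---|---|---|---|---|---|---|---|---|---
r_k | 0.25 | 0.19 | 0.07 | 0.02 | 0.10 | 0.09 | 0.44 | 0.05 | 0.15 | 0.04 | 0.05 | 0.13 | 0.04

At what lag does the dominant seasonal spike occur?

The largest autocorrelation is r_7 = 0.44; the remaining lags stay at or below 0.25. The elevated value at lag 1 (0.25), dropping to 0.19 at lag 2, reflects decaying short-term dependence rather than seasonality.
The dominant spike at lag 7 indicates a seasonal period of 7.

7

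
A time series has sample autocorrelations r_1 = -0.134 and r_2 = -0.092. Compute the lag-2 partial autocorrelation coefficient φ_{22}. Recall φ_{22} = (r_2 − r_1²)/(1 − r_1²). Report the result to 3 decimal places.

-0.112

φ_{22} = (r_2 − r_1²) / (1 − r_1²)
r_1² = (-0.134)² = 0.017956
Numerator = -0.092 − 0.0180 = -0.1100; denominator = 1 − 0.0180 = 0.9820
φ_{22} = -0.1100 / 0.9820 = -0.112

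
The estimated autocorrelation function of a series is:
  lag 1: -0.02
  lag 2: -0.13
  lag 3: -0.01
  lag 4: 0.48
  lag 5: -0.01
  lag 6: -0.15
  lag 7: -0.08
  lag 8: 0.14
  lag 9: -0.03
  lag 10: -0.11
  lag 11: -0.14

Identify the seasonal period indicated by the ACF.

The largest autocorrelation is r_4 = 0.48; the remaining lags stay at or below 0.14.
The dominant spike at lag 4 indicates a seasonal period of 4.

4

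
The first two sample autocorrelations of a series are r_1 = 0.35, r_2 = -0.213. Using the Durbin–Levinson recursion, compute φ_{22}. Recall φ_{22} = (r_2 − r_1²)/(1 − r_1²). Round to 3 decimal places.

-0.382

φ_{22} = (r_2 − r_1²) / (1 − r_1²)
r_1² = (0.35)² = 0.1225
Numerator = -0.213 − 0.1225 = -0.3355; denominator = 1 − 0.1225 = 0.8775
φ_{22} = -0.3355 / 0.8775 = -0.382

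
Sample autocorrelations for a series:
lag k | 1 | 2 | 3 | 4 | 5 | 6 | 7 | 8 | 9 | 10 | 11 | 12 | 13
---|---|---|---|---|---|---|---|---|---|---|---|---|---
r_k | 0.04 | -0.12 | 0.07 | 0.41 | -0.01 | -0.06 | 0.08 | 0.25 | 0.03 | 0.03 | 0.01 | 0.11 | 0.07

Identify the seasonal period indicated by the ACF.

The largest autocorrelation is r_4 = 0.41, with a weaker echo at lag 8 (0.25); the remaining lags stay at or below 0.11.
The dominant spike at lag 4 indicates a seasonal period of 4.

4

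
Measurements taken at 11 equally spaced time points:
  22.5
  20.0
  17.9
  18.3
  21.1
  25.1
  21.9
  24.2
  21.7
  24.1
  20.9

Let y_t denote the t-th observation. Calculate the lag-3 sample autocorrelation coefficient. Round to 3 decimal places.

-0.336

Mean ȳ = (22.5 + 20.0 + 17.9 + 18.3 + 21.1 + 25.1 + 21.9 + 24.2 + 21.7 + 24.1 + 20.9)/11 = 21.6091
Numerator Σ_{t=1}^{8}(y_t−ȳ)(y_{t+3}−ȳ) = -18.1539
Denominator Σ(y_t−ȳ)² = 54.0491
r_3 = -18.1539 / 54.0491 = -0.336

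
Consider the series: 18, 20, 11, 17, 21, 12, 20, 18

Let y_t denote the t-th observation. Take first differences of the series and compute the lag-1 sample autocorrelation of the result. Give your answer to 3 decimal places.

First differences Δy: 2, -9, 6, 4, -9, 8, -2
Mean of differences = 0.0000
Numerator Σ(Δy_t−Δȳ)(Δy_{t+1}−Δȳ) = -172.0000
Denominator Σ(Δy_t−Δȳ)² = 286.0000
r_1(Δy) = -172.0000 / 286.0000 = -0.601

-0.601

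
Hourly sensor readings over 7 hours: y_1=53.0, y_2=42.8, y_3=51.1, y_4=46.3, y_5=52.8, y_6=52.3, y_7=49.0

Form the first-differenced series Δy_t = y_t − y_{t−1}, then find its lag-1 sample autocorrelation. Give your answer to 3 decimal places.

First differences Δy: -10.2, 8.3, -4.8, 6.5, -0.5, -3.3
Mean of differences = -0.6667
Numerator Σ(Δy_t−Δȳ)(Δy_{t+1}−Δȳ) = -151.4111
Denominator Σ(Δy_t−Δȳ)² = 246.6933
r_1(Δy) = -151.4111 / 246.6933 = -0.614

-0.614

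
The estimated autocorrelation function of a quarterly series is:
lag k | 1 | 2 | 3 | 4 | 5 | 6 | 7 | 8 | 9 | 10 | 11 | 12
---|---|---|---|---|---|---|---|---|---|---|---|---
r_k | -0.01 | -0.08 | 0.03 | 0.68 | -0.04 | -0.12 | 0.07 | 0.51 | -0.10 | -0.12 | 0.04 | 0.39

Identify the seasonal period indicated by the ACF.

4

The largest autocorrelation is r_4 = 0.68, with weaker echoes at lags 8 (0.51) and 12 (0.39); the remaining lags stay at or below 0.07.
The dominant spike at lag 4 indicates a seasonal period of 4.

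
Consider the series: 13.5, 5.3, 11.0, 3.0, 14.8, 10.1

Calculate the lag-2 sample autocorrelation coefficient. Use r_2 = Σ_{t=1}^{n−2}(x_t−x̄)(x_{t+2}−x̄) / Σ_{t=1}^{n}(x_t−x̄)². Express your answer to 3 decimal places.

Mean x̄ = (13.5 + 5.3 + 11.0 + 3.0 + 14.8 + 10.1)/6 = 9.6167
Deviations from mean: 3.8833, -4.3167, 1.3833, -6.6167, 5.1833, 0.4833
Σ(x_t−x̄)(x_{t+2}−x̄) = (5.3719) + (28.5619) + (7.1703) + (-3.1981) = 37.9061
Denominator Σ(x_t−x̄)² = 106.5083
r_2 = 37.9061 / 106.5083 = 0.356

0.356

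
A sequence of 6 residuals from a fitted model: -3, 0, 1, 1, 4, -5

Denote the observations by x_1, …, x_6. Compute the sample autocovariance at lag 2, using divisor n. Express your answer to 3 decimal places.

-0.593

Mean x̄ = (-3 + 0 + 1 + 1 + 4 − 5)/6 = -0.3333
Σ_{t=1}^{4}(x_t−x̄)(x_{t+2}−x̄) = -3.5556
γ_2 = -3.5556 / 6 = -0.593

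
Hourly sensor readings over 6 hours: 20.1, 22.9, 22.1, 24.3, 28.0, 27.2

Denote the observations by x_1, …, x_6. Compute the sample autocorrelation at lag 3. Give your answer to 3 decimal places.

-0.252

Mean x̄ = (20.1 + 22.9 + 22.1 + 24.3 + 28.0 + 27.2)/6 = 24.1000
Deviations from mean: -4.0000, -1.2000, -2.0000, 0.2000, 3.9000, 3.1000
Numerator Σ_{t=1}^{3}(x_t−x̄)(x_{t+3}−x̄) = -11.6800
Denominator Σ(x_t−x̄)² = 46.3000
r_3 = -11.6800 / 46.3000 = -0.252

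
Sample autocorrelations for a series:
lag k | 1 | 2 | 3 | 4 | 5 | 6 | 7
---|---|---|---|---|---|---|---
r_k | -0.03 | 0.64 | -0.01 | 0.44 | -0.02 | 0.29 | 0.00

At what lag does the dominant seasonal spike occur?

The largest autocorrelation is r_2 = 0.64, with weaker echoes at lags 4 (0.44) and 6 (0.29); the remaining lags stay at or below 0.00.
The dominant spike at lag 2 indicates a seasonal period of 2.

2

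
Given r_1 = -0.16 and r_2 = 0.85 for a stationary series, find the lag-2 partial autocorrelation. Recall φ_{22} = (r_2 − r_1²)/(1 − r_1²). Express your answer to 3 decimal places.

0.846

φ_{22} = (r_2 − r_1²) / (1 − r_1²)
r_1² = (-0.16)² = 0.0256
Numerator = 0.85 − 0.0256 = 0.8244; denominator = 1 − 0.0256 = 0.9744
φ_{22} = 0.8244 / 0.9744 = 0.846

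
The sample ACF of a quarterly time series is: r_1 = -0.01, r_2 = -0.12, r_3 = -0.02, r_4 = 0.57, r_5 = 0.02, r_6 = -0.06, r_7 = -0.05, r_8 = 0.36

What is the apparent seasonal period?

The largest autocorrelation is r_4 = 0.57, with a weaker echo at lag 8 (0.36); the remaining lags stay at or below 0.02.
The dominant spike at lag 4 indicates a seasonal period of 4.

4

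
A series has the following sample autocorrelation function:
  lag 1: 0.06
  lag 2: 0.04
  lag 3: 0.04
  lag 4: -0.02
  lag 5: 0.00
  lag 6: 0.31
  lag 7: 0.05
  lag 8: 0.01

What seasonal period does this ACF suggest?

6

The largest autocorrelation is r_6 = 0.31; the remaining lags stay at or below 0.06.
The dominant spike at lag 6 indicates a seasonal period of 6.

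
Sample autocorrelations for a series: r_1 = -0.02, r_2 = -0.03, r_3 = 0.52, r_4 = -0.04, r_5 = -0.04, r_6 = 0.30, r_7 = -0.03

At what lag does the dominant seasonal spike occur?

The largest autocorrelation is r_3 = 0.52, with a weaker echo at lag 6 (0.30); the remaining lags stay at or below -0.02.
The dominant spike at lag 3 indicates a seasonal period of 3.

3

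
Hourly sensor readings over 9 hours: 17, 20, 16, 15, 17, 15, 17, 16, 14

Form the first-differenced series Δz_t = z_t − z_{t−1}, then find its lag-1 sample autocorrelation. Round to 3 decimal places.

-0.469

First differences Δz: 3, -4, -1, 2, -2, 2, -1, -2
Mean of differences = -0.3750
Numerator Σ(Δz_t−Δz̄)(Δz_{t+1}−Δz̄) = -19.6406
Denominator Σ(Δz_t−Δz̄)² = 41.8750
r_1(Δz) = -19.6406 / 41.8750 = -0.469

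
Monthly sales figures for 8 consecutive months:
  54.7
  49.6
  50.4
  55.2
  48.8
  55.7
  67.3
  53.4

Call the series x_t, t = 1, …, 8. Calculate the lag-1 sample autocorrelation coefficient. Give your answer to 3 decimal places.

0.028

Mean x̄ = (54.7 + 49.6 + 50.4 + 55.2 + 48.8 + 55.7 + 67.3 + 53.4)/8 = 54.3875
Deviations from mean: 0.3125, -4.7875, -3.9875, 0.8125, -5.5875, 1.3125, 12.9125, -0.9875
Σ(x_t−x̄)(x_{t+1}−x̄) = (-1.4961) + (19.0902) + (-3.2398) + (-4.5398) + (-7.3336) + (16.9477) + (-12.7511) = 6.6773
Denominator Σ(x_t−x̄)² = 240.2288
r_1 = 6.6773 / 240.2288 = 0.028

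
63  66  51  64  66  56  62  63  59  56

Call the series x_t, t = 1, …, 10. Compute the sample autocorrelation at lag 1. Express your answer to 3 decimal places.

Mean x̄ = (63 + 66 + 51 + 64 + 66 + 56 + 62 + 63 + 59 + 56)/10 = 60.6000
Numerator Σ_{t=1}^{9}(x_t−x̄)(x_{t+1}−x̄) = -77.5600
Denominator Σ(x_t−x̄)² = 220.4000
r_1 = -77.5600 / 220.4000 = -0.352

-0.352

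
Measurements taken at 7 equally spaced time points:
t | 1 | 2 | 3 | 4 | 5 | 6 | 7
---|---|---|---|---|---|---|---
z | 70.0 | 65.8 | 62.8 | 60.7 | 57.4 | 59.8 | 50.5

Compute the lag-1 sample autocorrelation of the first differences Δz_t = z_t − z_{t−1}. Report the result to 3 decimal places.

-0.487

First differences Δz: -4.2, -3.0, -2.1, -3.3, 2.4, -9.3
Mean of differences = -3.2500
Numerator Σ(Δz_t−Δz̄)(Δz_{t+1}−Δz̄) = -34.4725
Denominator Σ(Δz_t−Δz̄)² = 70.8150
r_1(Δz) = -34.4725 / 70.8150 = -0.487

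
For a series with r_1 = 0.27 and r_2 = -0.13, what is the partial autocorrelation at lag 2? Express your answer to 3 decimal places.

-0.219

φ_{22} = (r_2 − r_1²) / (1 − r_1²)
r_1² = (0.27)² = 0.0729
Numerator = -0.13 − 0.0729 = -0.2029; denominator = 1 − 0.0729 = 0.9271
φ_{22} = -0.2029 / 0.9271 = -0.219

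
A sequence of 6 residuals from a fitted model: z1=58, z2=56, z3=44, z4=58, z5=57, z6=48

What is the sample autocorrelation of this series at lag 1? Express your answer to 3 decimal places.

-0.327

Mean z̄ = (58 + 56 + 44 + 58 + 57 + 48)/6 = 53.5000
Deviations from mean: 4.5000, 2.5000, -9.5000, 4.5000, 3.5000, -5.5000
Σ(z_t−z̄)(z_{t+1}−z̄) = (11.2500) + (-23.7500) + (-42.7500) + (15.7500) + (-19.2500) = -58.7500
Denominator Σ(z_t−z̄)² = 179.5000
r_1 = -58.7500 / 179.5000 = -0.327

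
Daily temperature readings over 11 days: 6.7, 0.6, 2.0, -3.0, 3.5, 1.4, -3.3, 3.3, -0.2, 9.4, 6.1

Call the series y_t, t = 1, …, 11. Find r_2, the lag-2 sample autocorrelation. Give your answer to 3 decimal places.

0.112

Mean ȳ = (6.7 + 0.6 + 2.0 − 3.0 + 3.5 + 1.4 − 3.3 + 3.3 − 0.2 + 9.4 + 6.1)/11 = 2.4091
Numerator Σ_{t=1}^{9}(y_t−ȳ)(y_{t+2}−ȳ) = 17.4089
Denominator Σ(y_t−ȳ)² = 156.0091
r_2 = 17.4089 / 156.0091 = 0.112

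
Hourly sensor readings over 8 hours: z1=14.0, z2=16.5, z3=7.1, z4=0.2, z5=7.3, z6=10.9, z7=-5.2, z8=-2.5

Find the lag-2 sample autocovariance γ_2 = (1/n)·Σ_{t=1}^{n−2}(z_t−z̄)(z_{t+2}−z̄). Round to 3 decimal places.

-16.920

Mean z̄ = (14.0 + 16.5 + 7.1 + 0.2 + 7.3 + 10.9 − 5.2 − 2.5)/8 = 6.0375
Deviations: 7.9625, 10.4625, 1.0625, -5.8375, 1.2625, 4.8625, -11.2375, -8.5375
Σ_{t=1}^{6}(z_t−z̄)(z_{t+2}−z̄) = -135.3591
γ_2 = -135.3591 / 8 = -16.920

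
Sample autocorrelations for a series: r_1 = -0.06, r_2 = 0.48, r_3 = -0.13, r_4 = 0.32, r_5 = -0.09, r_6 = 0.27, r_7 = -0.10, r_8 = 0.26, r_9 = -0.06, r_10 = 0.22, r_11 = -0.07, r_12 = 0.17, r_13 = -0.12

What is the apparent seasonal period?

The largest autocorrelation is r_2 = 0.48, with weaker echoes at lags 4 (0.32), 6 (0.27), 8 (0.26), 10 (0.22) and 12 (0.17); the remaining lags stay at or below -0.06.
The dominant spike at lag 2 indicates a seasonal period of 2.

2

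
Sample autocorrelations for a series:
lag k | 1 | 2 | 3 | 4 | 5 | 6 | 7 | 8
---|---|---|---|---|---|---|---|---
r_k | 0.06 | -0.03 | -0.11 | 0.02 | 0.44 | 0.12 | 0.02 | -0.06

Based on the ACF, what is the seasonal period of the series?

The largest autocorrelation is r_5 = 0.44; the remaining lags stay at or below 0.12.
The dominant spike at lag 5 indicates a seasonal period of 5.

5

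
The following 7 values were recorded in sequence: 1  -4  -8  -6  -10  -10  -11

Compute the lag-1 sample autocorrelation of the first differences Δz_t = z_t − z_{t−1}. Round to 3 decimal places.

First differences Δz: -5, -4, 2, -4, 0, -1
Mean of differences = -2.0000
Numerator Σ(Δz_t−Δz̄)(Δz_{t+1}−Δz̄) = -12.0000
Denominator Σ(Δz_t−Δz̄)² = 38.0000
r_1(Δz) = -12.0000 / 38.0000 = -0.316

-0.316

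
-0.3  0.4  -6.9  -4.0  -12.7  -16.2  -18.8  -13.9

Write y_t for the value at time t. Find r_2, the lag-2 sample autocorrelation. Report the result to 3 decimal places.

Mean ȳ = (-0.3 + 0.4 − 6.9 − 4.0 − 12.7 − 16.2 − 18.8 − 13.9)/8 = -9.0500
Deviations from mean: 8.7500, 9.4500, 2.1500, 5.0500, -3.6500, -7.1500, -9.7500, -4.8500
Σ(y_t−ȳ)(y_{t+2}−ȳ) = (18.8125) + (47.7225) + (-7.8475) + (-36.1075) + (35.5875) + (34.6775) = 92.8450
Denominator Σ(y_t−ȳ)² = 379.0200
r_2 = 92.8450 / 379.0200 = 0.245

0.245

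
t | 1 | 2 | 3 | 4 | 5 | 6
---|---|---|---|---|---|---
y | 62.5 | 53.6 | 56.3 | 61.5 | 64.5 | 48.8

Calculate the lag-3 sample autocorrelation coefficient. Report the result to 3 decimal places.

Mean ȳ = (62.5 + 53.6 + 56.3 + 61.5 + 64.5 + 48.8)/6 = 57.8667
Deviations from mean: 4.6333, -4.2667, -1.5667, 3.6333, 6.6333, -9.0667
Σ(y_t−ȳ)(y_{t+3}−ȳ) = (16.8344) + (-28.3022) + (14.2044) = 2.7367
Denominator Σ(y_t−ȳ)² = 181.5333
r_3 = 2.7367 / 181.5333 = 0.015

0.015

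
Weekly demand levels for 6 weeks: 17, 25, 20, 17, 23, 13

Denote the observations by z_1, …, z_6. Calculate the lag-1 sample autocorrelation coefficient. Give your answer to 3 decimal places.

Mean z̄ = (17 + 25 + 20 + 17 + 23 + 13)/6 = 19.1667
Deviations from mean: -2.1667, 5.8333, 0.8333, -2.1667, 3.8333, -6.1667
Numerator Σ_{t=1}^{5}(z_t−z̄)(z_{t+1}−z̄) = -41.5278
Denominator Σ(z_t−z̄)² = 96.8333
r_1 = -41.5278 / 96.8333 = -0.429

-0.429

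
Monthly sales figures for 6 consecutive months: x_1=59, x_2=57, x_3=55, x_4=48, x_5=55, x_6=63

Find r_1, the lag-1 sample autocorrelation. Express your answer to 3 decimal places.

0.100

Mean x̄ = (59 + 57 + 55 + 48 + 55 + 63)/6 = 56.1667
Deviations from mean: 2.8333, 0.8333, -1.1667, -8.1667, -1.1667, 6.8333
Numerator Σ_{t=1}^{5}(x_t−x̄)(x_{t+1}−x̄) = 12.4722
Denominator Σ(x_t−x̄)² = 124.8333
r_1 = 12.4722 / 124.8333 = 0.100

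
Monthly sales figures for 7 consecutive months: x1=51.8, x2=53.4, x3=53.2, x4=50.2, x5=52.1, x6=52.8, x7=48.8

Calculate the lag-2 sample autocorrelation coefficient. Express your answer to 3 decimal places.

-0.270

Mean x̄ = (51.8 + 53.4 + 53.2 + 50.2 + 52.1 + 52.8 + 48.8)/7 = 51.7571
Deviations from mean: 0.0429, 1.6429, 1.4429, -1.5571, 0.3429, 1.0429, -2.9571
Σ(x_t−x̄)(x_{t+2}−x̄) = (0.0618) + (-2.5582) + (0.4947) + (-1.6239) + (-1.0139) = -4.6394
Denominator Σ(x_t−x̄)² = 17.1571
r_2 = -4.6394 / 17.1571 = -0.270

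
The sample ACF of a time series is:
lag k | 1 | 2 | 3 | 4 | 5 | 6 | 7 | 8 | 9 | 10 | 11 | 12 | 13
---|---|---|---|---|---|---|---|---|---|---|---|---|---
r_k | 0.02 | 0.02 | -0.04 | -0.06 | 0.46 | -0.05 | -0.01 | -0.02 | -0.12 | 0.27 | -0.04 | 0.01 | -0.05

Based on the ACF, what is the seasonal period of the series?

The largest autocorrelation is r_5 = 0.46, with a weaker echo at lag 10 (0.27); the remaining lags stay at or below 0.02.
The dominant spike at lag 5 indicates a seasonal period of 5.

5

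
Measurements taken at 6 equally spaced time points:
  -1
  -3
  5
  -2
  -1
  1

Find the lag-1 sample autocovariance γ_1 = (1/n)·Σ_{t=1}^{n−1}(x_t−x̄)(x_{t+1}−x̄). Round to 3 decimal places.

Mean x̄ = (-1 − 3 + 5 − 2 − 1 + 1)/6 = -0.1667
Σ_{t=1}^{5}(x_t−x̄)(x_{t+1}−x̄) = -21.1944
γ_1 = -21.1944 / 6 = -3.532

-3.532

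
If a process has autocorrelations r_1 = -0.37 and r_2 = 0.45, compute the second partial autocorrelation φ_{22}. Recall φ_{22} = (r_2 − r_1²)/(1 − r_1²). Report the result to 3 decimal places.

0.363

φ_{22} = (r_2 − r_1²) / (1 − r_1²)
r_1² = (-0.37)² = 0.1369
Numerator = 0.45 − 0.1369 = 0.3131; denominator = 1 − 0.1369 = 0.8631
φ_{22} = 0.3131 / 0.8631 = 0.363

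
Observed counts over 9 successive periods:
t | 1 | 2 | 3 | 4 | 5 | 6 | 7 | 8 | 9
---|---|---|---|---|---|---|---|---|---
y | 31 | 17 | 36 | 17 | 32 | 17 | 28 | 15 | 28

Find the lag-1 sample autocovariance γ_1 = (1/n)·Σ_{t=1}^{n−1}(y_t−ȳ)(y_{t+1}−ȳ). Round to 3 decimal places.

Mean ȳ = (31 + 17 + 36 + 17 + 32 + 17 + 28 + 15 + 28)/9 = 24.5556
Σ_{t=1}^{8}(y_t−ȳ)(y_{t+1}−ȳ) = -425.9753
γ_1 = -425.9753 / 9 = -47.331

-47.331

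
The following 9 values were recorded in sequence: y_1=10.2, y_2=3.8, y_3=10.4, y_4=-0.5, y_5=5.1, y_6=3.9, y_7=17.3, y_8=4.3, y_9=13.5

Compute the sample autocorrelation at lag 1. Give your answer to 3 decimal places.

Mean ȳ = (10.2 + 3.8 + 10.4 − 0.5 + 5.1 + 3.9 + 17.3 + 4.3 + 13.5)/9 = 7.5556
Numerator Σ_{t=1}^{8}(y_t−ȳ)(y_{t+1}−ȳ) = -101.4675
Denominator Σ(y_t−ȳ)² = 254.3622
r_1 = -101.4675 / 254.3622 = -0.399

-0.399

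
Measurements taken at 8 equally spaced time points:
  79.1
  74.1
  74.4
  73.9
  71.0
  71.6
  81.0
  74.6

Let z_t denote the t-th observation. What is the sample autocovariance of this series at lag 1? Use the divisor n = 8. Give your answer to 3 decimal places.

Mean z̄ = (79.1 + 74.1 + 74.4 + 73.9 + 71.0 + 71.6 + 81.0 + 74.6)/8 = 74.9625
Deviations: 4.1375, -0.8625, -0.5625, -1.0625, -3.9625, -3.3625, 6.0375, -0.3625
Σ_{t=1}^{7}(z_t−z̄)(z_{t+1}−z̄) = -7.4414
γ_1 = -7.4414 / 8 = -0.930

-0.930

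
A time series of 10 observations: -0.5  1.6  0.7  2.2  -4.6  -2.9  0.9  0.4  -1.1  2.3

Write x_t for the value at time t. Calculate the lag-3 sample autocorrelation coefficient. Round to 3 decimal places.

-0.123

Mean x̄ = (-0.5 + 1.6 + 0.7 + 2.2 − 4.6 − 2.9 + 0.9 + 0.4 − 1.1 + 2.3)/10 = -0.1000
Σ(x_t−x̄)(x_{t+3}−x̄) = (-0.9200) + (-7.6500) + (-2.2400) + (2.3000) + (-2.2500) + (2.8000) + (2.4000) = -5.5600
Denominator Σ(x_t−x̄)² = 45.0800
r_3 = -5.5600 / 45.0800 = -0.123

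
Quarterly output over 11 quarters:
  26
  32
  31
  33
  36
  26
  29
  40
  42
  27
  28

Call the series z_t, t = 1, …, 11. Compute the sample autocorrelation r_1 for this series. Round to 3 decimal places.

Mean z̄ = (26 + 32 + 31 + 33 + 36 + 26 + 29 + 40 + 42 + 27 + 28)/11 = 31.8182
Numerator Σ_{t=1}^{10}(z_t−z̄)(z_{t+1}−z̄) = 24.4215
Denominator Σ(z_t−z̄)² = 303.6364
r_1 = 24.4215 / 303.6364 = 0.080

0.080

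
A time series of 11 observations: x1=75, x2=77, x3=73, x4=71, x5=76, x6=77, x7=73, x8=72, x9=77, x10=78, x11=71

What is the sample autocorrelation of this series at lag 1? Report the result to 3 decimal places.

Mean x̄ = (75 + 77 + 73 + 71 + 76 + 77 + 73 + 72 + 77 + 78 + 71)/11 = 74.5455
Numerator Σ_{t=1}^{10}(x_t−x̄)(x_{t+1}−x̄) = -8.6612
Denominator Σ(x_t−x̄)² = 68.7273
r_1 = -8.6612 / 68.7273 = -0.126

-0.126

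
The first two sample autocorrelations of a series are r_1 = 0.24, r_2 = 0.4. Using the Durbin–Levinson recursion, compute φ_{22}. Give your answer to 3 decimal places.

φ_{22} = (r_2 − r_1²) / (1 − r_1²)
r_1² = (0.24)² = 0.0576
Numerator = 0.4 − 0.0576 = 0.3424; denominator = 1 − 0.0576 = 0.9424
φ_{22} = 0.3424 / 0.9424 = 0.363

0.363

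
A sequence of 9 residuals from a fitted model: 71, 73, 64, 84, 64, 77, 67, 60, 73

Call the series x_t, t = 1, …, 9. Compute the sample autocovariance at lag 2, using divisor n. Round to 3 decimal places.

11.864

Mean x̄ = (71 + 73 + 64 + 84 + 64 + 77 + 67 + 60 + 73)/9 = 70.3333
Σ_{t=1}^{7}(x_t−x̄)(x_{t+2}−x̄) = 106.7778
γ_2 = 106.7778 / 9 = 11.864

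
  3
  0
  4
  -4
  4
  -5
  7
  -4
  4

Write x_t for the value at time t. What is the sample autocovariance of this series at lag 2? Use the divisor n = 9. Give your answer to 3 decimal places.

Mean x̄ = (3 + 0 + 4 − 4 + 4 − 5 + 7 − 4 + 4)/9 = 1.0000
Σ_{t=1}^{7}(x_t−x̄)(x_{t+2}−x̄) = 116.0000
γ_2 = 116.0000 / 9 = 12.889

12.889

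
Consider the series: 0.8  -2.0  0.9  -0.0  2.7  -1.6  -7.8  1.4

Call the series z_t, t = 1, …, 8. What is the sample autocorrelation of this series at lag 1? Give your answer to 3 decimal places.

Mean z̄ = (0.8 − 2.0 + 0.9 − 0.0 + 2.7 − 1.6 − 7.8 + 1.4)/8 = -0.7000
Deviations from mean: 1.5000, -1.3000, 1.6000, 0.7000, 3.4000, -0.9000, -7.1000, 2.1000
Σ(z_t−z̄)(z_{t+1}−z̄) = (-1.9500) + (-2.0800) + (1.1200) + (2.3800) + (-3.0600) + (6.3900) + (-14.9100) = -12.1100
Denominator Σ(z_t−z̄)² = 74.1800
r_1 = -12.1100 / 74.1800 = -0.163

-0.163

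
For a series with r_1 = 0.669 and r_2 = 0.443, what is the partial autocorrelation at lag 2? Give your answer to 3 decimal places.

-0.008

φ_{22} = (r_2 − r_1²) / (1 − r_1²)
r_1² = (0.669)² = 0.447561
Numerator = 0.443 − 0.4476 = -0.0046; denominator = 1 − 0.4476 = 0.5524
φ_{22} = -0.0046 / 0.5524 = -0.008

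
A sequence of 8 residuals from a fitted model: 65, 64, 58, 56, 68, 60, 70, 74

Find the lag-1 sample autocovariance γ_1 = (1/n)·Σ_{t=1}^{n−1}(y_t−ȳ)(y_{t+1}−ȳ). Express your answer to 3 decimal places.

4.857

Mean ȳ = (65 + 64 + 58 + 56 + 68 + 60 + 70 + 74)/8 = 64.3750
Σ_{t=1}^{7}(y_t−ȳ)(y_{t+1}−ȳ) = 38.8594
γ_1 = 38.8594 / 8 = 4.857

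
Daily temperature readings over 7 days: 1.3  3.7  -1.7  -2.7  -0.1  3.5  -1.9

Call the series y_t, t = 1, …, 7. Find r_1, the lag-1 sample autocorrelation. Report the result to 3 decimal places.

Mean ȳ = (1.3 + 3.7 − 1.7 − 2.7 − 0.1 + 3.5 − 1.9)/7 = 0.3000
Deviations from mean: 1.0000, 3.4000, -2.0000, -3.0000, -0.4000, 3.2000, -2.2000
Numerator Σ_{t=1}^{6}(y_t−ȳ)(y_{t+1}−ȳ) = -4.5200
Denominator Σ(y_t−ȳ)² = 40.8000
r_1 = -4.5200 / 40.8000 = -0.111

-0.111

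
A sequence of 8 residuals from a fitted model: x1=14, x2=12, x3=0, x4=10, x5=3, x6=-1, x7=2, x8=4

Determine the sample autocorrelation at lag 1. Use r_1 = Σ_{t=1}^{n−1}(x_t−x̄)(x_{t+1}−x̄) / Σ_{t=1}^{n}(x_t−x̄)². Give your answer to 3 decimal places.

0.122

Mean x̄ = (14 + 12 + 0 + 10 + 3 − 1 + 2 + 4)/8 = 5.5000
Deviations from mean: 8.5000, 6.5000, -5.5000, 4.5000, -2.5000, -6.5000, -3.5000, -1.5000
Σ(x_t−x̄)(x_{t+1}−x̄) = (55.2500) + (-35.7500) + (-24.7500) + (-11.2500) + (16.2500) + (22.7500) + (5.2500) = 27.7500
Denominator Σ(x_t−x̄)² = 228.0000
r_1 = 27.7500 / 228.0000 = 0.122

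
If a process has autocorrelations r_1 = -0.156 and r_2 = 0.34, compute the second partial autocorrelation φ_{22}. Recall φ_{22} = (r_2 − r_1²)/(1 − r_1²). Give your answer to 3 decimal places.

φ_{22} = (r_2 − r_1²) / (1 − r_1²)
r_1² = (-0.156)² = 0.024336
Numerator = 0.34 − 0.0243 = 0.3157; denominator = 1 − 0.0243 = 0.9757
φ_{22} = 0.3157 / 0.9757 = 0.324

0.324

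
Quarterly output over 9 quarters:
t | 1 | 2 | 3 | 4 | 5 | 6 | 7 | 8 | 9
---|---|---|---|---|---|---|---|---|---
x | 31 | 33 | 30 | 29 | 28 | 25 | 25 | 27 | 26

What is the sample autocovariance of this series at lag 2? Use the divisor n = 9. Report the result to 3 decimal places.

1.952

Mean x̄ = (31 + 33 + 30 + 29 + 28 + 25 + 25 + 27 + 26)/9 = 28.2222
Σ_{t=1}^{7}(x_t−x̄)(x_{t+2}−x̄) = 17.5679
γ_2 = 17.5679 / 9 = 1.952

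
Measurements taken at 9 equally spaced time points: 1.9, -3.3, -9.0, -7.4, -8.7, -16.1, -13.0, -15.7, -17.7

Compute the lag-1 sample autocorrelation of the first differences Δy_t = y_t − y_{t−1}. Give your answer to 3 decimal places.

First differences Δy: -5.2, -5.7, 1.6, -1.3, -7.4, 3.1, -2.7, -2.0
Mean of differences = -2.4500
Numerator Σ(Δy_t−Δȳ)(Δy_{t+1}−Δȳ) = -34.2325
Denominator Σ(Δy_t−Δȳ)² = 91.4200
r_1(Δy) = -34.2325 / 91.4200 = -0.374

-0.374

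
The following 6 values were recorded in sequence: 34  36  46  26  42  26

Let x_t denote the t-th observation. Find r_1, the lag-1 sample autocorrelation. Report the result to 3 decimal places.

Mean x̄ = (34 + 36 + 46 + 26 + 42 + 26)/6 = 35.0000
Deviations from mean: -1.0000, 1.0000, 11.0000, -9.0000, 7.0000, -9.0000
Σ(x_t−x̄)(x_{t+1}−x̄) = (-1.0000) + (11.0000) + (-99.0000) + (-63.0000) + (-63.0000) = -215.0000
Denominator Σ(x_t−x̄)² = 334.0000
r_1 = -215.0000 / 334.0000 = -0.644

-0.644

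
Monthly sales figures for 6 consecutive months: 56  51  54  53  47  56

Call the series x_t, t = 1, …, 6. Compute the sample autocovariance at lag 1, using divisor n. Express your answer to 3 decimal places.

Mean x̄ = (56 + 51 + 54 + 53 + 47 + 56)/6 = 52.8333
Σ_{t=1}^{5}(x_t−x̄)(x_{t+1}−x̄) = -27.1944
γ_1 = -27.1944 / 6 = -4.532

-4.532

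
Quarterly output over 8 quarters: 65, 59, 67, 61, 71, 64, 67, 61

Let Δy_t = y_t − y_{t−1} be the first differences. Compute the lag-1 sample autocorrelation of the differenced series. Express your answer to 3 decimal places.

First differences Δy: -6, 8, -6, 10, -7, 3, -6
Mean of differences = -0.5714
Numerator Σ(Δy_t−Δȳ)(Δy_{t+1}−Δȳ) = -260.7551
Denominator Σ(Δy_t−Δȳ)² = 327.7143
r_1(Δy) = -260.7551 / 327.7143 = -0.796

-0.796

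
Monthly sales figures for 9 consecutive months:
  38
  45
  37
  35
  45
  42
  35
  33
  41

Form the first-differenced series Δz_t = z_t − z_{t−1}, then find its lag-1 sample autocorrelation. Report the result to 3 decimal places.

First differences Δz: 7, -8, -2, 10, -3, -7, -2, 8
Mean of differences = 0.3750
Numerator Σ(Δz_t−Δz̄)(Δz_{t+1}−Δz̄) = -66.6406
Denominator Σ(Δz_t−Δz̄)² = 341.8750
r_1(Δz) = -66.6406 / 341.8750 = -0.195

-0.195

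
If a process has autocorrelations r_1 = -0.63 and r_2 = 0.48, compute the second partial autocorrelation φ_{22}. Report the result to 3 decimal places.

φ_{22} = (r_2 − r_1²) / (1 − r_1²)
r_1² = (-0.63)² = 0.3969
Numerator = 0.48 − 0.3969 = 0.0831; denominator = 1 − 0.3969 = 0.6031
φ_{22} = 0.0831 / 0.6031 = 0.138

0.138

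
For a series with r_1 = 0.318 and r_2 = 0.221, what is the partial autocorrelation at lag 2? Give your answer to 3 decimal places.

φ_{22} = (r_2 − r_1²) / (1 − r_1²)
r_1² = (0.318)² = 0.101124
Numerator = 0.221 − 0.1011 = 0.1199; denominator = 1 − 0.1011 = 0.8989
φ_{22} = 0.1199 / 0.8989 = 0.133

0.133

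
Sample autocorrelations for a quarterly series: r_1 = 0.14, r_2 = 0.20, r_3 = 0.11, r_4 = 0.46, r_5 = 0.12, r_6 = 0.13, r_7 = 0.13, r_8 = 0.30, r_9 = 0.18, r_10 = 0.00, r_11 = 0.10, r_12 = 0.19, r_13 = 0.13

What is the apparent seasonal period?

4

The largest autocorrelation is r_4 = 0.46, with a weaker echo at lag 8 (0.30); the remaining lags stay at or below 0.20.
The dominant spike at lag 4 indicates a seasonal period of 4.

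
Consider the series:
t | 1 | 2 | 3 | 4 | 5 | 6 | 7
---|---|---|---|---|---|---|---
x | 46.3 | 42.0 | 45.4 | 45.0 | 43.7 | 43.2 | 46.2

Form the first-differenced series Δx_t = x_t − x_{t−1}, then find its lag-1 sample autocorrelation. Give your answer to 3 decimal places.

First differences Δx: -4.3, 3.4, -0.4, -1.3, -0.5, 3.0
Mean of differences = -0.0167
Numerator Σ(Δx_t−Δx̄)(Δx_{t+1}−Δx̄) = -16.2903
Denominator Σ(Δx_t−Δx̄)² = 41.1483
r_1(Δx) = -16.2903 / 41.1483 = -0.396

-0.396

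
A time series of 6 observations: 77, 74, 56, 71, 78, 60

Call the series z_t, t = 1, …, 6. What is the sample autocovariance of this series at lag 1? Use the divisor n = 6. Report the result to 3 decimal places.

Mean z̄ = (77 + 74 + 56 + 71 + 78 + 60)/6 = 69.3333
Σ_{t=1}^{5}(z_t−z̄)(z_{t+1}−z̄) = -115.1111
γ_1 = -115.1111 / 6 = -19.185

-19.185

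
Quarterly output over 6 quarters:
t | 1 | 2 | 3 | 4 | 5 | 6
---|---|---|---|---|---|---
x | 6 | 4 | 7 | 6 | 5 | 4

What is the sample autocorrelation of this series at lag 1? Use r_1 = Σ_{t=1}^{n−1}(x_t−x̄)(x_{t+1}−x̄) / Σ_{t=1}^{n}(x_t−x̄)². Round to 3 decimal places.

Mean x̄ = (6 + 4 + 7 + 6 + 5 + 4)/6 = 5.3333
Deviations from mean: 0.6667, -1.3333, 1.6667, 0.6667, -0.3333, -1.3333
Numerator Σ_{t=1}^{5}(x_t−x̄)(x_{t+1}−x̄) = -1.7778
Denominator Σ(x_t−x̄)² = 7.3333
r_1 = -1.7778 / 7.3333 = -0.242

-0.242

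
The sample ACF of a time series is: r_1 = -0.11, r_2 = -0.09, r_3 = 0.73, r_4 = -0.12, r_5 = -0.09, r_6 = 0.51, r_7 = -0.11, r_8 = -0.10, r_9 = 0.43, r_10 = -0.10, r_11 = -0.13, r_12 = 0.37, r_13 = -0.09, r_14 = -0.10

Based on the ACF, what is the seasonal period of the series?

3

The largest autocorrelation is r_3 = 0.73, with weaker echoes at lags 6 (0.51), 9 (0.43) and 12 (0.37); the remaining lags stay at or below -0.09.
The dominant spike at lag 3 indicates a seasonal period of 3.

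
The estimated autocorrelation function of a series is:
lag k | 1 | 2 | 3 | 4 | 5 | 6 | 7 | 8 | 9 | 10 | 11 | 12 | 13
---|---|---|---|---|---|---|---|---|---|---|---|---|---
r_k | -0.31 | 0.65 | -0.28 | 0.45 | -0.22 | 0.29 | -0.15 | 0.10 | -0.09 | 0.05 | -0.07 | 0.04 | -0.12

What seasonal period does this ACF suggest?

2

The largest autocorrelation is r_2 = 0.65, with weaker echoes at lags 4 (0.45) and 6 (0.29); the remaining lags stay at or below 0.10.
The dominant spike at lag 2 indicates a seasonal period of 2.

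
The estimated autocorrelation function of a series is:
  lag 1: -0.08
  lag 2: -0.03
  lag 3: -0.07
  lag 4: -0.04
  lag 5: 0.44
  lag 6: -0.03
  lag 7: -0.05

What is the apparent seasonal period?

5

The largest autocorrelation is r_5 = 0.44; the remaining lags stay at or below -0.03.
The dominant spike at lag 5 indicates a seasonal period of 5.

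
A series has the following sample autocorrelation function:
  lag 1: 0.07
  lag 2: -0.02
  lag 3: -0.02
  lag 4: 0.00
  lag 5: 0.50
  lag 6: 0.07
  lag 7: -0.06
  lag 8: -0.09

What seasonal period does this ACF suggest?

5

The largest autocorrelation is r_5 = 0.50; the remaining lags stay at or below 0.07.
The dominant spike at lag 5 indicates a seasonal period of 5.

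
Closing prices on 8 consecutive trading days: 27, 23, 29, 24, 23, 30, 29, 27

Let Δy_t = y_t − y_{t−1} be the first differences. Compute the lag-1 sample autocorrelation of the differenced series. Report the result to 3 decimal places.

First differences Δy: -4, 6, -5, -1, 7, -1, -2
Mean of differences = 0.0000
Numerator Σ(Δy_t−Δȳ)(Δy_{t+1}−Δȳ) = -61.0000
Denominator Σ(Δy_t−Δȳ)² = 132.0000
r_1(Δy) = -61.0000 / 132.0000 = -0.462

-0.462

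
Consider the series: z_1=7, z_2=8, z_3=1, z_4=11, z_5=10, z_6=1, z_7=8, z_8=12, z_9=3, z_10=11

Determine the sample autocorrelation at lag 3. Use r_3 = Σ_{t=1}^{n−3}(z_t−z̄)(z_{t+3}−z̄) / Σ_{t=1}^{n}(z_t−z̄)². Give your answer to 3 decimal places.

Mean z̄ = (7 + 8 + 1 + 11 + 10 + 1 + 8 + 12 + 3 + 11)/10 = 7.2000
Numerator Σ_{t=1}^{7}(z_t−z̄)(z_{t+3}−z̄) = 85.4800
Denominator Σ(z_t−z̄)² = 155.6000
r_3 = 85.4800 / 155.6000 = 0.549

0.549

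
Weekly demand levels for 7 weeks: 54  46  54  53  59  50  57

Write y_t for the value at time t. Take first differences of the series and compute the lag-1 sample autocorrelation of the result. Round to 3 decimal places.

-0.672

First differences Δy: -8, 8, -1, 6, -9, 7
Mean of differences = 0.5000
Numerator Σ(Δy_t−Δȳ)(Δy_{t+1}−Δȳ) = -197.2500
Denominator Σ(Δy_t−Δȳ)² = 293.5000
r_1(Δy) = -197.2500 / 293.5000 = -0.672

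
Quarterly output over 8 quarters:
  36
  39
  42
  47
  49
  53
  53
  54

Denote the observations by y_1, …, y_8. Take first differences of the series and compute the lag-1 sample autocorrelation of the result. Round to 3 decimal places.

-0.035

First differences Δy: 3, 3, 5, 2, 4, 0, 1
Mean of differences = 2.5714
Numerator Σ(Δy_t−Δȳ)(Δy_{t+1}−Δȳ) = -0.6122
Denominator Σ(Δy_t−Δȳ)² = 17.7143
r_1(Δy) = -0.6122 / 17.7143 = -0.035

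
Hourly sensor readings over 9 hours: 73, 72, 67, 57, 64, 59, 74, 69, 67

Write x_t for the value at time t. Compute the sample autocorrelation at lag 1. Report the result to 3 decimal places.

0.144

Mean x̄ = (73 + 72 + 67 + 57 + 64 + 59 + 74 + 69 + 67)/9 = 66.8889
Numerator Σ_{t=1}^{8}(x_t−x̄)(x_{t+1}−x̄) = 41.2099
Denominator Σ(x_t−x̄)² = 286.8889
r_1 = 41.2099 / 286.8889 = 0.144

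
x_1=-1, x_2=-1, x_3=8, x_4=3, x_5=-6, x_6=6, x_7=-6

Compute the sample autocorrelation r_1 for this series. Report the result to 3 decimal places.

-0.426

Mean x̄ = (-1 − 1 + 8 + 3 − 6 + 6 − 6)/7 = 0.4286
Σ(x_t−x̄)(x_{t+1}−x̄) = (2.0408) + (-10.8163) + (19.4694) + (-16.5306) + (-35.8163) + (-35.8163) = -77.4694
Denominator Σ(x_t−x̄)² = 181.7143
r_1 = -77.4694 / 181.7143 = -0.426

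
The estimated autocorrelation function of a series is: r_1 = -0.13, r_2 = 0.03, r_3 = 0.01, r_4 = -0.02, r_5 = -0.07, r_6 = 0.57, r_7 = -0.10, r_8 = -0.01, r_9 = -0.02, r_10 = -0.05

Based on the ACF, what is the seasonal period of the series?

The largest autocorrelation is r_6 = 0.57; the remaining lags stay at or below 0.03.
The dominant spike at lag 6 indicates a seasonal period of 6.

6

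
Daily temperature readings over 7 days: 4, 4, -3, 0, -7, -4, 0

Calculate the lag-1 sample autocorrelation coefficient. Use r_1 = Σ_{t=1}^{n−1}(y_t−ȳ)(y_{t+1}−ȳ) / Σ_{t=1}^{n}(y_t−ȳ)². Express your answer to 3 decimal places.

0.225

Mean ȳ = (4 + 4 − 3 + 0 − 7 − 4 + 0)/7 = -0.8571
Deviations from mean: 4.8571, 4.8571, -2.1429, 0.8571, -6.1429, -3.1429, 0.8571
Σ(y_t−ȳ)(y_{t+1}−ȳ) = (23.5918) + (-10.4082) + (-1.8367) + (-5.2653) + (19.3061) + (-2.6939) = 22.6939
Denominator Σ(y_t−ȳ)² = 100.8571
r_1 = 22.6939 / 100.8571 = 0.225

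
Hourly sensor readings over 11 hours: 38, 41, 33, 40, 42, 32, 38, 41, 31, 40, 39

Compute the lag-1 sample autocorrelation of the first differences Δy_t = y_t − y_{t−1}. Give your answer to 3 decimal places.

First differences Δy: 3, -8, 7, 2, -10, 6, 3, -10, 9, -1
Mean of differences = 0.1000
Numerator Σ(Δy_t−Δȳ)(Δy_{t+1}−Δȳ) = -256.9100
Denominator Σ(Δy_t−Δȳ)² = 452.9000
r_1(Δy) = -256.9100 / 452.9000 = -0.567

-0.567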